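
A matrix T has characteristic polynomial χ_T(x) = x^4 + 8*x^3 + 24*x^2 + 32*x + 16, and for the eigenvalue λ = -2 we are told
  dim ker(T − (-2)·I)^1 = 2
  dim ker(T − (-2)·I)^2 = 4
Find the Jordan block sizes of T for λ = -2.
Block sizes for λ = -2: [2, 2]

From the dimensions of kernels of powers, the number of Jordan blocks of size at least j is d_j − d_{j−1} where d_j = dim ker(N^j) (with d_0 = 0). Computing the differences gives [2, 2].
The number of blocks of size exactly k is (#blocks of size ≥ k) − (#blocks of size ≥ k + 1), so the partition is: 2 block(s) of size 2.
In nonincreasing order the block sizes are [2, 2].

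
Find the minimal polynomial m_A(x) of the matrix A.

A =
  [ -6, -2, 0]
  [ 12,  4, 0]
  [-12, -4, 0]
x^2 + 2*x

The characteristic polynomial is χ_A(x) = x^2*(x + 2), so the eigenvalues are known. The minimal polynomial is
  m_A(x) = Π_λ (x − λ)^{k_λ}
where k_λ is the size of the *largest* Jordan block for λ (equivalently, the smallest k with (A − λI)^k v = 0 for every generalised eigenvector v of λ).

  λ = -2: largest Jordan block has size 1, contributing (x + 2)
  λ = 0: largest Jordan block has size 1, contributing (x − 0)

So m_A(x) = x*(x + 2) = x^2 + 2*x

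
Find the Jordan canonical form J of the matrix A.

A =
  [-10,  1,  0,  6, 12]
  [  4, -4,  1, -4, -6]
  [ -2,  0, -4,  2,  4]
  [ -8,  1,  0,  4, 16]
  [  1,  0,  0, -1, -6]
J_3(-4) ⊕ J_2(-4)

The characteristic polynomial is
  det(x·I − A) = x^5 + 20*x^4 + 160*x^3 + 640*x^2 + 1280*x + 1024 = (x + 4)^5

Eigenvalues and multiplicities (the geometric multiplicity of λ is n − rank(A − λI), which equals the number of Jordan blocks for λ):
  λ = -4: algebraic multiplicity = 5, geometric multiplicity = 2

Determining the block sizes for each eigenvalue:
  λ = -4: with am = 5 and gm = 2, the partition is not yet determined (e.g. several partitions of 5 into 2 parts exist). Let N = A − (-4)·I. Computing rank(N^1) = 3, rank(N^2) = 1, rank(N^3) = 0; the number of blocks of size ≥ j is rank(N^{j−1}) − rank(N^j), giving [2, 2, 1]. So we have 1 block(s) of size 3, 1 block(s) of size 2 → block sizes [3, 2]

Assembling the blocks gives a Jordan form
J =
  [-4,  1,  0,  0,  0]
  [ 0, -4,  1,  0,  0]
  [ 0,  0, -4,  0,  0]
  [ 0,  0,  0, -4,  1]
  [ 0,  0,  0,  0, -4]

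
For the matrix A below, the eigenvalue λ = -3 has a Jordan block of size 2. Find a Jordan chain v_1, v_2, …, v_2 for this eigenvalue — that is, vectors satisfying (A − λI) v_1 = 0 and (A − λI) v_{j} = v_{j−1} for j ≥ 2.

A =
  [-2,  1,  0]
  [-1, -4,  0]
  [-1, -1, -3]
A Jordan chain for λ = -3 of length 2:
v_1 = (1, -1, -1)ᵀ
v_2 = (1, 0, 0)ᵀ

Let N = A − (-3)·I. We want v_2 with N^2 v_2 = 0 but N^1 v_2 ≠ 0; then v_{j-1} := N · v_j for j = 2, …, 2.

Pick v_2 = (1, 0, 0)ᵀ.
Then v_1 = N · v_2 = (1, -1, -1)ᵀ.

Sanity check: (A − (-3)·I) v_1 = (0, 0, 0)ᵀ = 0. ✓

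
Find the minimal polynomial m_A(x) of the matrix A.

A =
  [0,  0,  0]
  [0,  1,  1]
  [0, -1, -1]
x^2

The characteristic polynomial is χ_A(x) = x^3, so the eigenvalues are known. The minimal polynomial is
  m_A(x) = Π_λ (x − λ)^{k_λ}
where k_λ is the size of the *largest* Jordan block for λ (equivalently, the smallest k with (A − λI)^k v = 0 for every generalised eigenvector v of λ).

  λ = 0: largest Jordan block has size 2, contributing (x − 0)^2

So m_A(x) = x^2 = x^2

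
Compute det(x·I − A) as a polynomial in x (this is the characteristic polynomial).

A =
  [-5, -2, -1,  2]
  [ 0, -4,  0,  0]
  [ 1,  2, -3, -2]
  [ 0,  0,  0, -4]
x^4 + 16*x^3 + 96*x^2 + 256*x + 256

Expanding det(x·I − A) (e.g. by cofactor expansion or by noting that A is similar to its Jordan form J, which has the same characteristic polynomial as A) gives
  χ_A(x) = x^4 + 16*x^3 + 96*x^2 + 256*x + 256
which factors as (x + 4)^4. The eigenvalues (with algebraic multiplicities) are λ = -4 with multiplicity 4.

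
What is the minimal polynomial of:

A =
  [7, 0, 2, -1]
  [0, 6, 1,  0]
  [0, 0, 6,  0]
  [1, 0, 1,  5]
x^3 - 18*x^2 + 108*x - 216

The characteristic polynomial is χ_A(x) = (x - 6)^4, so the eigenvalues are known. The minimal polynomial is
  m_A(x) = Π_λ (x − λ)^{k_λ}
where k_λ is the size of the *largest* Jordan block for λ (equivalently, the smallest k with (A − λI)^k v = 0 for every generalised eigenvector v of λ).

  λ = 6: largest Jordan block has size 3, contributing (x − 6)^3

So m_A(x) = (x - 6)^3 = x^3 - 18*x^2 + 108*x - 216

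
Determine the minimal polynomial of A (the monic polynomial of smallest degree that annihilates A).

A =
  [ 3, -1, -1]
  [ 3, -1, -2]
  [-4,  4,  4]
x^3 - 6*x^2 + 12*x - 8

The characteristic polynomial is χ_A(x) = (x - 2)^3, so the eigenvalues are known. The minimal polynomial is
  m_A(x) = Π_λ (x − λ)^{k_λ}
where k_λ is the size of the *largest* Jordan block for λ (equivalently, the smallest k with (A − λI)^k v = 0 for every generalised eigenvector v of λ).

  λ = 2: largest Jordan block has size 3, contributing (x − 2)^3

So m_A(x) = (x - 2)^3 = x^3 - 6*x^2 + 12*x - 8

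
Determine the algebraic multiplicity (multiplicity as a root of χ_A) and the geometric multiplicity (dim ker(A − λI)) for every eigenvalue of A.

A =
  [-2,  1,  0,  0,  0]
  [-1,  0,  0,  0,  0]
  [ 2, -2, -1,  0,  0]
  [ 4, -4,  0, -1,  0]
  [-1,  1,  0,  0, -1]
λ = -1: alg = 5, geom = 4

Step 1 — factor the characteristic polynomial to read off the algebraic multiplicities:
  χ_A(x) = (x + 1)^5

Step 2 — compute geometric multiplicities via the rank-nullity identity g(λ) = n − rank(A − λI):
  rank(A − (-1)·I) = 1, so dim ker(A − (-1)·I) = n − 1 = 4

Summary:
  λ = -1: algebraic multiplicity = 5, geometric multiplicity = 4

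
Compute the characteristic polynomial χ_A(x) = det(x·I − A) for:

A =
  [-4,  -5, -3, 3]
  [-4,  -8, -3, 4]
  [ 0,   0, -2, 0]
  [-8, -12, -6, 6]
x^4 + 8*x^3 + 24*x^2 + 32*x + 16

Expanding det(x·I − A) (e.g. by cofactor expansion or by noting that A is similar to its Jordan form J, which has the same characteristic polynomial as A) gives
  χ_A(x) = x^4 + 8*x^3 + 24*x^2 + 32*x + 16
which factors as (x + 2)^4. The eigenvalues (with algebraic multiplicities) are λ = -2 with multiplicity 4.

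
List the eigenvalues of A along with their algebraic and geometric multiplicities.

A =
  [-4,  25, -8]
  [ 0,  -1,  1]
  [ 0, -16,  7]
λ = -4: alg = 1, geom = 1; λ = 3: alg = 2, geom = 1

Step 1 — factor the characteristic polynomial to read off the algebraic multiplicities:
  χ_A(x) = (x - 3)^2*(x + 4)

Step 2 — compute geometric multiplicities via the rank-nullity identity g(λ) = n − rank(A − λI):
  rank(A − (-4)·I) = 2, so dim ker(A − (-4)·I) = n − 2 = 1
  rank(A − (3)·I) = 2, so dim ker(A − (3)·I) = n − 2 = 1

Summary:
  λ = -4: algebraic multiplicity = 1, geometric multiplicity = 1
  λ = 3: algebraic multiplicity = 2, geometric multiplicity = 1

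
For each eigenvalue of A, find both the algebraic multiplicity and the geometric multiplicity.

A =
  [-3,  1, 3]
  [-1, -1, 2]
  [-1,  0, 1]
λ = -1: alg = 3, geom = 1

Step 1 — factor the characteristic polynomial to read off the algebraic multiplicities:
  χ_A(x) = (x + 1)^3

Step 2 — compute geometric multiplicities via the rank-nullity identity g(λ) = n − rank(A − λI):
  rank(A − (-1)·I) = 2, so dim ker(A − (-1)·I) = n − 2 = 1

Summary:
  λ = -1: algebraic multiplicity = 3, geometric multiplicity = 1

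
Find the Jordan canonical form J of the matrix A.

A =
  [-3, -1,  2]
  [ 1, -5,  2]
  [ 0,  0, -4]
J_2(-4) ⊕ J_1(-4)

The characteristic polynomial is
  det(x·I − A) = x^3 + 12*x^2 + 48*x + 64 = (x + 4)^3

Eigenvalues and multiplicities (the geometric multiplicity of λ is n − rank(A − λI), which equals the number of Jordan blocks for λ):
  λ = -4: algebraic multiplicity = 3, geometric multiplicity = 2

Determining the block sizes for each eigenvalue:
  λ = -4: 2 blocks summing to 3 forces exactly one block of size 2 and the rest size 1 → block sizes [2, 1]

Assembling the blocks gives a Jordan form
J =
  [-4,  1,  0]
  [ 0, -4,  0]
  [ 0,  0, -4]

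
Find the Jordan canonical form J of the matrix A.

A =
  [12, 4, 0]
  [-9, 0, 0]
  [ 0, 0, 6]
J_2(6) ⊕ J_1(6)

The characteristic polynomial is
  det(x·I − A) = x^3 - 18*x^2 + 108*x - 216 = (x - 6)^3

Eigenvalues and multiplicities (the geometric multiplicity of λ is n − rank(A − λI), which equals the number of Jordan blocks for λ):
  λ = 6: algebraic multiplicity = 3, geometric multiplicity = 2

Determining the block sizes for each eigenvalue:
  λ = 6: 2 blocks summing to 3 forces exactly one block of size 2 and the rest size 1 → block sizes [2, 1]

Assembling the blocks gives a Jordan form
J =
  [6, 1, 0]
  [0, 6, 0]
  [0, 0, 6]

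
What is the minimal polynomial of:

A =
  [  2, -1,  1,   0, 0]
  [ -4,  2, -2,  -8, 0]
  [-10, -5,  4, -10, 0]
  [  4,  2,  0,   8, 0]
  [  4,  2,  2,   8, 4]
x^3 - 12*x^2 + 48*x - 64

The characteristic polynomial is χ_A(x) = (x - 4)^5, so the eigenvalues are known. The minimal polynomial is
  m_A(x) = Π_λ (x − λ)^{k_λ}
where k_λ is the size of the *largest* Jordan block for λ (equivalently, the smallest k with (A − λI)^k v = 0 for every generalised eigenvector v of λ).

  λ = 4: largest Jordan block has size 3, contributing (x − 4)^3

So m_A(x) = (x - 4)^3 = x^3 - 12*x^2 + 48*x - 64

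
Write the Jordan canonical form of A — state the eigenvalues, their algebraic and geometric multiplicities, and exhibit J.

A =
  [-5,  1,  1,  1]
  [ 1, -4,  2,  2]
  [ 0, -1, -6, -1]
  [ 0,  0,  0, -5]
J_3(-5) ⊕ J_1(-5)

The characteristic polynomial is
  det(x·I − A) = x^4 + 20*x^3 + 150*x^2 + 500*x + 625 = (x + 5)^4

Eigenvalues and multiplicities (the geometric multiplicity of λ is n − rank(A − λI), which equals the number of Jordan blocks for λ):
  λ = -5: algebraic multiplicity = 4, geometric multiplicity = 2

Determining the block sizes for each eigenvalue:
  λ = -5: with am = 4 and gm = 2, the partition is not yet determined (e.g. several partitions of 4 into 2 parts exist). Let N = A − (-5)·I. Computing rank(N^1) = 2, rank(N^2) = 1, rank(N^3) = 0; the number of blocks of size ≥ j is rank(N^{j−1}) − rank(N^j), giving [2, 1, 1]. So we have 1 block(s) of size 3, 1 block(s) of size 1 → block sizes [3, 1]

Assembling the blocks gives a Jordan form
J =
  [-5,  1,  0,  0]
  [ 0, -5,  1,  0]
  [ 0,  0, -5,  0]
  [ 0,  0,  0, -5]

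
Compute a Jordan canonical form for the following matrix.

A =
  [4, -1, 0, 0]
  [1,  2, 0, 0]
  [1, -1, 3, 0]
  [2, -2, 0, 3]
J_2(3) ⊕ J_1(3) ⊕ J_1(3)

The characteristic polynomial is
  det(x·I − A) = x^4 - 12*x^3 + 54*x^2 - 108*x + 81 = (x - 3)^4

Eigenvalues and multiplicities (the geometric multiplicity of λ is n − rank(A − λI), which equals the number of Jordan blocks for λ):
  λ = 3: algebraic multiplicity = 4, geometric multiplicity = 3

Determining the block sizes for each eigenvalue:
  λ = 3: 3 blocks summing to 4 forces exactly one block of size 2 and the rest size 1 → block sizes [2, 1, 1]

Assembling the blocks gives a Jordan form
J =
  [3, 1, 0, 0]
  [0, 3, 0, 0]
  [0, 0, 3, 0]
  [0, 0, 0, 3]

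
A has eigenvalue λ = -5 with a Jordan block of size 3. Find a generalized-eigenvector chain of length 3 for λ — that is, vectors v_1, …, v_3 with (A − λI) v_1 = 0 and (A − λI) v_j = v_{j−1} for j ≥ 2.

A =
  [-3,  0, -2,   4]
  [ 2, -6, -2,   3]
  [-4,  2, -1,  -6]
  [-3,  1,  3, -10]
A Jordan chain for λ = -5 of length 3:
v_1 = (0, 1, -2, -1)ᵀ
v_2 = (2, 2, -4, -3)ᵀ
v_3 = (1, 0, 0, 0)ᵀ

Let N = A − (-5)·I. We want v_3 with N^3 v_3 = 0 but N^2 v_3 ≠ 0; then v_{j-1} := N · v_j for j = 3, …, 2.

Pick v_3 = (1, 0, 0, 0)ᵀ.
Then v_2 = N · v_3 = (2, 2, -4, -3)ᵀ.
Then v_1 = N · v_2 = (0, 1, -2, -1)ᵀ.

Sanity check: (A − (-5)·I) v_1 = (0, 0, 0, 0)ᵀ = 0. ✓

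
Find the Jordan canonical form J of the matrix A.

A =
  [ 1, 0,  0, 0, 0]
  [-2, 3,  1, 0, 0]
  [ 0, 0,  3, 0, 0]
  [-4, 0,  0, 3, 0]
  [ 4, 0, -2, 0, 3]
J_1(1) ⊕ J_2(3) ⊕ J_1(3) ⊕ J_1(3)

The characteristic polynomial is
  det(x·I − A) = x^5 - 13*x^4 + 66*x^3 - 162*x^2 + 189*x - 81 = (x - 3)^4*(x - 1)

Eigenvalues and multiplicities (the geometric multiplicity of λ is n − rank(A − λI), which equals the number of Jordan blocks for λ):
  λ = 1: algebraic multiplicity = 1, geometric multiplicity = 1
  λ = 3: algebraic multiplicity = 4, geometric multiplicity = 3

Determining the block sizes for each eigenvalue:
  λ = 1: one block (gm = 1), so the single block has size am = 1 → block sizes [1]
  λ = 3: 3 blocks summing to 4 forces exactly one block of size 2 and the rest size 1 → block sizes [2, 1, 1]

Assembling the blocks gives a Jordan form
J =
  [1, 0, 0, 0, 0]
  [0, 3, 1, 0, 0]
  [0, 0, 3, 0, 0]
  [0, 0, 0, 3, 0]
  [0, 0, 0, 0, 3]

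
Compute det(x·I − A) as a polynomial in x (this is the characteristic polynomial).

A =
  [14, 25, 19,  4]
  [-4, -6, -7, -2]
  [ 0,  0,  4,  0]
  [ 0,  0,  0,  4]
x^4 - 16*x^3 + 96*x^2 - 256*x + 256

Expanding det(x·I − A) (e.g. by cofactor expansion or by noting that A is similar to its Jordan form J, which has the same characteristic polynomial as A) gives
  χ_A(x) = x^4 - 16*x^3 + 96*x^2 - 256*x + 256
which factors as (x - 4)^4. The eigenvalues (with algebraic multiplicities) are λ = 4 with multiplicity 4.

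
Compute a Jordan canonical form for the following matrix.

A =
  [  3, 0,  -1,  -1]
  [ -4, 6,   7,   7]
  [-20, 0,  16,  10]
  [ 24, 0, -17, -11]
J_2(1) ⊕ J_1(6) ⊕ J_1(6)

The characteristic polynomial is
  det(x·I − A) = x^4 - 14*x^3 + 61*x^2 - 84*x + 36 = (x - 6)^2*(x - 1)^2

Eigenvalues and multiplicities (the geometric multiplicity of λ is n − rank(A − λI), which equals the number of Jordan blocks for λ):
  λ = 1: algebraic multiplicity = 2, geometric multiplicity = 1
  λ = 6: algebraic multiplicity = 2, geometric multiplicity = 2

Determining the block sizes for each eigenvalue:
  λ = 1: one block (gm = 1), so the single block has size am = 2 → block sizes [2]
  λ = 6: gm = am = 2, so every block has size 1 → block sizes [1, 1]

Assembling the blocks gives a Jordan form
J =
  [1, 1, 0, 0]
  [0, 1, 0, 0]
  [0, 0, 6, 0]
  [0, 0, 0, 6]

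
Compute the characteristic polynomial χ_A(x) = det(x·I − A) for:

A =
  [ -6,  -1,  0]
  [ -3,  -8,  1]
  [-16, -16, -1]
x^3 + 15*x^2 + 75*x + 125

Expanding det(x·I − A) (e.g. by cofactor expansion or by noting that A is similar to its Jordan form J, which has the same characteristic polynomial as A) gives
  χ_A(x) = x^3 + 15*x^2 + 75*x + 125
which factors as (x + 5)^3. The eigenvalues (with algebraic multiplicities) are λ = -5 with multiplicity 3.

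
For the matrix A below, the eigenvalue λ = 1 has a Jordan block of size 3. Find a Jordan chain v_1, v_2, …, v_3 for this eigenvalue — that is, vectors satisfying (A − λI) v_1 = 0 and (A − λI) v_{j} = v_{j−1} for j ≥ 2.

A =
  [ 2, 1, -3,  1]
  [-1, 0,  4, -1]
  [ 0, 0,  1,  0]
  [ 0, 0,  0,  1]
A Jordan chain for λ = 1 of length 3:
v_1 = (1, -1, 0, 0)ᵀ
v_2 = (-3, 4, 0, 0)ᵀ
v_3 = (0, 0, 1, 0)ᵀ

Let N = A − (1)·I. We want v_3 with N^3 v_3 = 0 but N^2 v_3 ≠ 0; then v_{j-1} := N · v_j for j = 3, …, 2.

Pick v_3 = (0, 0, 1, 0)ᵀ.
Then v_2 = N · v_3 = (-3, 4, 0, 0)ᵀ.
Then v_1 = N · v_2 = (1, -1, 0, 0)ᵀ.

Sanity check: (A − (1)·I) v_1 = (0, 0, 0, 0)ᵀ = 0. ✓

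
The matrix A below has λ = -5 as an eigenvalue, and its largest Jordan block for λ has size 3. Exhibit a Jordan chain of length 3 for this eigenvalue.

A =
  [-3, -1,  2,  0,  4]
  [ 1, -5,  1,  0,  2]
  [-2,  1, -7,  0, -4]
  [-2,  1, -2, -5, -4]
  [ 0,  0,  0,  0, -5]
A Jordan chain for λ = -5 of length 3:
v_1 = (-1, 0, 1, 1, 0)ᵀ
v_2 = (2, 1, -2, -2, 0)ᵀ
v_3 = (1, 0, 0, 0, 0)ᵀ

Let N = A − (-5)·I. We want v_3 with N^3 v_3 = 0 but N^2 v_3 ≠ 0; then v_{j-1} := N · v_j for j = 3, …, 2.

Pick v_3 = (1, 0, 0, 0, 0)ᵀ.
Then v_2 = N · v_3 = (2, 1, -2, -2, 0)ᵀ.
Then v_1 = N · v_2 = (-1, 0, 1, 1, 0)ᵀ.

Sanity check: (A − (-5)·I) v_1 = (0, 0, 0, 0, 0)ᵀ = 0. ✓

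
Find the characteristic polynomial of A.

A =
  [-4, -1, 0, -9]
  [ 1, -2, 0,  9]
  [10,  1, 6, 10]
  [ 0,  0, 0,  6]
x^4 - 6*x^3 - 27*x^2 + 108*x + 324

Expanding det(x·I − A) (e.g. by cofactor expansion or by noting that A is similar to its Jordan form J, which has the same characteristic polynomial as A) gives
  χ_A(x) = x^4 - 6*x^3 - 27*x^2 + 108*x + 324
which factors as (x - 6)^2*(x + 3)^2. The eigenvalues (with algebraic multiplicities) are λ = -3 with multiplicity 2, λ = 6 with multiplicity 2.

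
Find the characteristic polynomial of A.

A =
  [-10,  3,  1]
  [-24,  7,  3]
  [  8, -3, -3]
x^3 + 6*x^2 + 12*x + 8

Expanding det(x·I − A) (e.g. by cofactor expansion or by noting that A is similar to its Jordan form J, which has the same characteristic polynomial as A) gives
  χ_A(x) = x^3 + 6*x^2 + 12*x + 8
which factors as (x + 2)^3. The eigenvalues (with algebraic multiplicities) are λ = -2 with multiplicity 3.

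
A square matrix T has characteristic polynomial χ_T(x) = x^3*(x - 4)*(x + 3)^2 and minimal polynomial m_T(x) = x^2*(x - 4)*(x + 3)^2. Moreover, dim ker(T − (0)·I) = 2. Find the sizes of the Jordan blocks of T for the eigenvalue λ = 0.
Block sizes for λ = 0: [2, 1]

Step 1 — from the characteristic polynomial, algebraic multiplicity of λ = 0 is 3. From dim ker(T − (0)·I) = 2, there are exactly 2 Jordan blocks for λ = 0.
Step 2 — from the minimal polynomial, the factor (x − 0)^2 tells us the largest block for λ = 0 has size 2.
Step 3 — with total size 3, 2 blocks, and largest block 2, the block sizes (in nonincreasing order) are [2, 1].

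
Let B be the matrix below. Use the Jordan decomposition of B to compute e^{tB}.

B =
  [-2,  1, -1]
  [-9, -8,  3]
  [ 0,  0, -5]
e^{tB} =
  [3*t*exp(-5*t) + exp(-5*t), t*exp(-5*t), -t*exp(-5*t)]
  [-9*t*exp(-5*t), -3*t*exp(-5*t) + exp(-5*t), 3*t*exp(-5*t)]
  [0, 0, exp(-5*t)]

Strategy: write B = P · J · P⁻¹ where J is a Jordan canonical form, so e^{tB} = P · e^{tJ} · P⁻¹, and e^{tJ} can be computed block-by-block.

B has Jordan form
J =
  [-5,  1,  0]
  [ 0, -5,  0]
  [ 0,  0, -5]
(up to reordering of blocks).

Per-block formulas:
  For a 1×1 block at λ = -5: exp(t · [-5]) = [e^(-5t)].
  For a 2×2 Jordan block J_2(-5): exp(t · J_2(-5)) = e^(-5t)·(I + t·N), where N is the 2×2 nilpotent shift.

After assembling e^{tJ} and conjugating by P, we get:

e^{tB} =
  [3*t*exp(-5*t) + exp(-5*t), t*exp(-5*t), -t*exp(-5*t)]
  [-9*t*exp(-5*t), -3*t*exp(-5*t) + exp(-5*t), 3*t*exp(-5*t)]
  [0, 0, exp(-5*t)]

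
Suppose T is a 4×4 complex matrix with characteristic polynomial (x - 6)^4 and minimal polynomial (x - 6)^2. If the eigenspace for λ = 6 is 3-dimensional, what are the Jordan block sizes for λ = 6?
Block sizes for λ = 6: [2, 1, 1]

Step 1 — from the characteristic polynomial, algebraic multiplicity of λ = 6 is 4. From dim ker(T − (6)·I) = 3, there are exactly 3 Jordan blocks for λ = 6.
Step 2 — from the minimal polynomial, the factor (x − 6)^2 tells us the largest block for λ = 6 has size 2.
Step 3 — with total size 4, 3 blocks, and largest block 2, the block sizes (in nonincreasing order) are [2, 1, 1].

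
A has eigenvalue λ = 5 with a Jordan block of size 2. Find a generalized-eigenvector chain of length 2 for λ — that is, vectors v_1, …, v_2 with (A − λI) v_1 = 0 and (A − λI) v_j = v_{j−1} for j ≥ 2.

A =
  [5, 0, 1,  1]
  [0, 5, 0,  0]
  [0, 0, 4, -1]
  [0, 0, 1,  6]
A Jordan chain for λ = 5 of length 2:
v_1 = (1, 0, -1, 1)ᵀ
v_2 = (0, 0, 1, 0)ᵀ

Let N = A − (5)·I. We want v_2 with N^2 v_2 = 0 but N^1 v_2 ≠ 0; then v_{j-1} := N · v_j for j = 2, …, 2.

Pick v_2 = (0, 0, 1, 0)ᵀ.
Then v_1 = N · v_2 = (1, 0, -1, 1)ᵀ.

Sanity check: (A − (5)·I) v_1 = (0, 0, 0, 0)ᵀ = 0. ✓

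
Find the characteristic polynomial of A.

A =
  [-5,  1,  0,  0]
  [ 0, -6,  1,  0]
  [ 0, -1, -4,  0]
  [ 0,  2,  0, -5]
x^4 + 20*x^3 + 150*x^2 + 500*x + 625

Expanding det(x·I − A) (e.g. by cofactor expansion or by noting that A is similar to its Jordan form J, which has the same characteristic polynomial as A) gives
  χ_A(x) = x^4 + 20*x^3 + 150*x^2 + 500*x + 625
which factors as (x + 5)^4. The eigenvalues (with algebraic multiplicities) are λ = -5 with multiplicity 4.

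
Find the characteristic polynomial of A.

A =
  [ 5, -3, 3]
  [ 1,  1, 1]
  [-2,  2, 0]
x^3 - 6*x^2 + 12*x - 8

Expanding det(x·I − A) (e.g. by cofactor expansion or by noting that A is similar to its Jordan form J, which has the same characteristic polynomial as A) gives
  χ_A(x) = x^3 - 6*x^2 + 12*x - 8
which factors as (x - 2)^3. The eigenvalues (with algebraic multiplicities) are λ = 2 with multiplicity 3.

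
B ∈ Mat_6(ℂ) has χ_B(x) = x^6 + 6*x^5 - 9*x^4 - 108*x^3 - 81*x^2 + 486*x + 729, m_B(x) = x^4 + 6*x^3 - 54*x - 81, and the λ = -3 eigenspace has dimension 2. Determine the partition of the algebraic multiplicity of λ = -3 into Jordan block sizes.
Block sizes for λ = -3: [3, 1]

Step 1 — from the characteristic polynomial, algebraic multiplicity of λ = -3 is 4. From dim ker(B − (-3)·I) = 2, there are exactly 2 Jordan blocks for λ = -3.
Step 2 — from the minimal polynomial, the factor (x + 3)^3 tells us the largest block for λ = -3 has size 3.
Step 3 — with total size 4, 2 blocks, and largest block 3, the block sizes (in nonincreasing order) are [3, 1].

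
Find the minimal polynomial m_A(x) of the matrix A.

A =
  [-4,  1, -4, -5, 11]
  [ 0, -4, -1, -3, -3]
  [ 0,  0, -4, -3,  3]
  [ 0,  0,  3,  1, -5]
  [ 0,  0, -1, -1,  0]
x^5 + 11*x^4 + 43*x^3 + 73*x^2 + 56*x + 16

The characteristic polynomial is χ_A(x) = (x + 1)^3*(x + 4)^2, so the eigenvalues are known. The minimal polynomial is
  m_A(x) = Π_λ (x − λ)^{k_λ}
where k_λ is the size of the *largest* Jordan block for λ (equivalently, the smallest k with (A − λI)^k v = 0 for every generalised eigenvector v of λ).

  λ = -4: largest Jordan block has size 2, contributing (x + 4)^2
  λ = -1: largest Jordan block has size 3, contributing (x + 1)^3

So m_A(x) = (x + 1)^3*(x + 4)^2 = x^5 + 11*x^4 + 43*x^3 + 73*x^2 + 56*x + 16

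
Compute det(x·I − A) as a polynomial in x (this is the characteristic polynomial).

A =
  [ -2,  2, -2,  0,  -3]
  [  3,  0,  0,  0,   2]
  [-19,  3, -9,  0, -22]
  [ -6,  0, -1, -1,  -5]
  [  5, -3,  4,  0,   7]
x^5 + 5*x^4 + 10*x^3 + 10*x^2 + 5*x + 1

Expanding det(x·I − A) (e.g. by cofactor expansion or by noting that A is similar to its Jordan form J, which has the same characteristic polynomial as A) gives
  χ_A(x) = x^5 + 5*x^4 + 10*x^3 + 10*x^2 + 5*x + 1
which factors as (x + 1)^5. The eigenvalues (with algebraic multiplicities) are λ = -1 with multiplicity 5.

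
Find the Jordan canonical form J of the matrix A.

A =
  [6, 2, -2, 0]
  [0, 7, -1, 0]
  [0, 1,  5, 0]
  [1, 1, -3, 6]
J_2(6) ⊕ J_2(6)

The characteristic polynomial is
  det(x·I − A) = x^4 - 24*x^3 + 216*x^2 - 864*x + 1296 = (x - 6)^4

Eigenvalues and multiplicities (the geometric multiplicity of λ is n − rank(A − λI), which equals the number of Jordan blocks for λ):
  λ = 6: algebraic multiplicity = 4, geometric multiplicity = 2

Determining the block sizes for each eigenvalue:
  λ = 6: with am = 4 and gm = 2, the partition is not yet determined (e.g. several partitions of 4 into 2 parts exist). Let N = A − (6)·I. Computing rank(N^1) = 2, rank(N^2) = 0; the number of blocks of size ≥ j is rank(N^{j−1}) − rank(N^j), giving [2, 2]. So we have 2 block(s) of size 2 → block sizes [2, 2]

Assembling the blocks gives a Jordan form
J =
  [6, 1, 0, 0]
  [0, 6, 0, 0]
  [0, 0, 6, 1]
  [0, 0, 0, 6]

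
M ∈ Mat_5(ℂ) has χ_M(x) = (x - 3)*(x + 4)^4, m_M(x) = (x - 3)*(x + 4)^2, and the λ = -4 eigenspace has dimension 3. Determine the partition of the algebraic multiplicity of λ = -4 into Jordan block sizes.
Block sizes for λ = -4: [2, 1, 1]

Step 1 — from the characteristic polynomial, algebraic multiplicity of λ = -4 is 4. From dim ker(M − (-4)·I) = 3, there are exactly 3 Jordan blocks for λ = -4.
Step 2 — from the minimal polynomial, the factor (x + 4)^2 tells us the largest block for λ = -4 has size 2.
Step 3 — with total size 4, 3 blocks, and largest block 2, the block sizes (in nonincreasing order) are [2, 1, 1].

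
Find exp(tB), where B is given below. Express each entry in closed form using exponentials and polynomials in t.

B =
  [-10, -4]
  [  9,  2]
e^{tB} =
  [-6*t*exp(-4*t) + exp(-4*t), -4*t*exp(-4*t)]
  [9*t*exp(-4*t), 6*t*exp(-4*t) + exp(-4*t)]

Strategy: write B = P · J · P⁻¹ where J is a Jordan canonical form, so e^{tB} = P · e^{tJ} · P⁻¹, and e^{tJ} can be computed block-by-block.

B has Jordan form
J =
  [-4,  1]
  [ 0, -4]
(up to reordering of blocks).

Per-block formulas:
  For a 2×2 Jordan block J_2(-4): exp(t · J_2(-4)) = e^(-4t)·(I + t·N), where N is the 2×2 nilpotent shift.

After assembling e^{tJ} and conjugating by P, we get:

e^{tB} =
  [-6*t*exp(-4*t) + exp(-4*t), -4*t*exp(-4*t)]
  [9*t*exp(-4*t), 6*t*exp(-4*t) + exp(-4*t)]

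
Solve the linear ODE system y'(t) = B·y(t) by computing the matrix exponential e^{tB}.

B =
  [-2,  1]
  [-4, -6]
e^{tB} =
  [2*t*exp(-4*t) + exp(-4*t), t*exp(-4*t)]
  [-4*t*exp(-4*t), -2*t*exp(-4*t) + exp(-4*t)]

Strategy: write B = P · J · P⁻¹ where J is a Jordan canonical form, so e^{tB} = P · e^{tJ} · P⁻¹, and e^{tJ} can be computed block-by-block.

B has Jordan form
J =
  [-4,  1]
  [ 0, -4]
(up to reordering of blocks).

Per-block formulas:
  For a 2×2 Jordan block J_2(-4): exp(t · J_2(-4)) = e^(-4t)·(I + t·N), where N is the 2×2 nilpotent shift.

After assembling e^{tJ} and conjugating by P, we get:

e^{tB} =
  [2*t*exp(-4*t) + exp(-4*t), t*exp(-4*t)]
  [-4*t*exp(-4*t), -2*t*exp(-4*t) + exp(-4*t)]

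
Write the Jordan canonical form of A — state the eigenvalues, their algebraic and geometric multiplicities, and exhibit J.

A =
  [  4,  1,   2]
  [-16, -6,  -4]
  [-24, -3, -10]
J_2(-4) ⊕ J_1(-4)

The characteristic polynomial is
  det(x·I − A) = x^3 + 12*x^2 + 48*x + 64 = (x + 4)^3

Eigenvalues and multiplicities (the geometric multiplicity of λ is n − rank(A − λI), which equals the number of Jordan blocks for λ):
  λ = -4: algebraic multiplicity = 3, geometric multiplicity = 2

Determining the block sizes for each eigenvalue:
  λ = -4: 2 blocks summing to 3 forces exactly one block of size 2 and the rest size 1 → block sizes [2, 1]

Assembling the blocks gives a Jordan form
J =
  [-4,  1,  0]
  [ 0, -4,  0]
  [ 0,  0, -4]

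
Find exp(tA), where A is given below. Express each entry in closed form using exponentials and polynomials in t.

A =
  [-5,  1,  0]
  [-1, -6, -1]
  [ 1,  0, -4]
e^{tA} =
  [-t^2*exp(-5*t)/2 + exp(-5*t), -t^2*exp(-5*t)/2 + t*exp(-5*t), -t^2*exp(-5*t)/2]
  [-t*exp(-5*t), -t*exp(-5*t) + exp(-5*t), -t*exp(-5*t)]
  [t^2*exp(-5*t)/2 + t*exp(-5*t), t^2*exp(-5*t)/2, t^2*exp(-5*t)/2 + t*exp(-5*t) + exp(-5*t)]

Strategy: write A = P · J · P⁻¹ where J is a Jordan canonical form, so e^{tA} = P · e^{tJ} · P⁻¹, and e^{tJ} can be computed block-by-block.

A has Jordan form
J =
  [-5,  1,  0]
  [ 0, -5,  1]
  [ 0,  0, -5]
(up to reordering of blocks).

Per-block formulas:
  For a 3×3 Jordan block J_3(-5): exp(t · J_3(-5)) = e^(-5t)·(I + t·N + (t^2/2)·N^2), where N is the 3×3 nilpotent shift.

After assembling e^{tJ} and conjugating by P, we get:

e^{tA} =
  [-t^2*exp(-5*t)/2 + exp(-5*t), -t^2*exp(-5*t)/2 + t*exp(-5*t), -t^2*exp(-5*t)/2]
  [-t*exp(-5*t), -t*exp(-5*t) + exp(-5*t), -t*exp(-5*t)]
  [t^2*exp(-5*t)/2 + t*exp(-5*t), t^2*exp(-5*t)/2, t^2*exp(-5*t)/2 + t*exp(-5*t) + exp(-5*t)]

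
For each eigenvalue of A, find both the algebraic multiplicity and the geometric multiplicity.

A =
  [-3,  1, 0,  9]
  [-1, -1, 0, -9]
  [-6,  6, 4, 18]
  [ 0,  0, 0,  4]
λ = -2: alg = 2, geom = 1; λ = 4: alg = 2, geom = 2

Step 1 — factor the characteristic polynomial to read off the algebraic multiplicities:
  χ_A(x) = (x - 4)^2*(x + 2)^2

Step 2 — compute geometric multiplicities via the rank-nullity identity g(λ) = n − rank(A − λI):
  rank(A − (-2)·I) = 3, so dim ker(A − (-2)·I) = n − 3 = 1
  rank(A − (4)·I) = 2, so dim ker(A − (4)·I) = n − 2 = 2

Summary:
  λ = -2: algebraic multiplicity = 2, geometric multiplicity = 1
  λ = 4: algebraic multiplicity = 2, geometric multiplicity = 2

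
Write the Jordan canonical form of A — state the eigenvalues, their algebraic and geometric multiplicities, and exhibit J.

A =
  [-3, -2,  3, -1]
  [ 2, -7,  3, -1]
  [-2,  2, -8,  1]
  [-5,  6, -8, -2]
J_3(-5) ⊕ J_1(-5)

The characteristic polynomial is
  det(x·I − A) = x^4 + 20*x^3 + 150*x^2 + 500*x + 625 = (x + 5)^4

Eigenvalues and multiplicities (the geometric multiplicity of λ is n − rank(A − λI), which equals the number of Jordan blocks for λ):
  λ = -5: algebraic multiplicity = 4, geometric multiplicity = 2

Determining the block sizes for each eigenvalue:
  λ = -5: with am = 4 and gm = 2, the partition is not yet determined (e.g. several partitions of 4 into 2 parts exist). Let N = A − (-5)·I. Computing rank(N^1) = 2, rank(N^2) = 1, rank(N^3) = 0; the number of blocks of size ≥ j is rank(N^{j−1}) − rank(N^j), giving [2, 1, 1]. So we have 1 block(s) of size 3, 1 block(s) of size 1 → block sizes [3, 1]

Assembling the blocks gives a Jordan form
J =
  [-5,  1,  0,  0]
  [ 0, -5,  1,  0]
  [ 0,  0, -5,  0]
  [ 0,  0,  0, -5]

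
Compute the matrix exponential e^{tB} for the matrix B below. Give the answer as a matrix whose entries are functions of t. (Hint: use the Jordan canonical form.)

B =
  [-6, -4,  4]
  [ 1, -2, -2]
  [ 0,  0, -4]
e^{tB} =
  [-2*t*exp(-4*t) + exp(-4*t), -4*t*exp(-4*t), 4*t*exp(-4*t)]
  [t*exp(-4*t), 2*t*exp(-4*t) + exp(-4*t), -2*t*exp(-4*t)]
  [0, 0, exp(-4*t)]

Strategy: write B = P · J · P⁻¹ where J is a Jordan canonical form, so e^{tB} = P · e^{tJ} · P⁻¹, and e^{tJ} can be computed block-by-block.

B has Jordan form
J =
  [-4,  1,  0]
  [ 0, -4,  0]
  [ 0,  0, -4]
(up to reordering of blocks).

Per-block formulas:
  For a 2×2 Jordan block J_2(-4): exp(t · J_2(-4)) = e^(-4t)·(I + t·N), where N is the 2×2 nilpotent shift.
  For a 1×1 block at λ = -4: exp(t · [-4]) = [e^(-4t)].

After assembling e^{tJ} and conjugating by P, we get:

e^{tB} =
  [-2*t*exp(-4*t) + exp(-4*t), -4*t*exp(-4*t), 4*t*exp(-4*t)]
  [t*exp(-4*t), 2*t*exp(-4*t) + exp(-4*t), -2*t*exp(-4*t)]
  [0, 0, exp(-4*t)]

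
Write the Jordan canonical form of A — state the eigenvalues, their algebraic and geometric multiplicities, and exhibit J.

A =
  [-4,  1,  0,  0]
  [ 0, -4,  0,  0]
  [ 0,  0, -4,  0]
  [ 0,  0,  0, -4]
J_2(-4) ⊕ J_1(-4) ⊕ J_1(-4)

The characteristic polynomial is
  det(x·I − A) = x^4 + 16*x^3 + 96*x^2 + 256*x + 256 = (x + 4)^4

Eigenvalues and multiplicities (the geometric multiplicity of λ is n − rank(A − λI), which equals the number of Jordan blocks for λ):
  λ = -4: algebraic multiplicity = 4, geometric multiplicity = 3

Determining the block sizes for each eigenvalue:
  λ = -4: 3 blocks summing to 4 forces exactly one block of size 2 and the rest size 1 → block sizes [2, 1, 1]

Assembling the blocks gives a Jordan form
J =
  [-4,  1,  0,  0]
  [ 0, -4,  0,  0]
  [ 0,  0, -4,  0]
  [ 0,  0,  0, -4]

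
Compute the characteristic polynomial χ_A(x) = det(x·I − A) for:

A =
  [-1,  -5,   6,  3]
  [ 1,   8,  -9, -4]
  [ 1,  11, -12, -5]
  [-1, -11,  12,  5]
x^4

Expanding det(x·I − A) (e.g. by cofactor expansion or by noting that A is similar to its Jordan form J, which has the same characteristic polynomial as A) gives
  χ_A(x) = x^4
which factors as x^4. The eigenvalues (with algebraic multiplicities) are λ = 0 with multiplicity 4.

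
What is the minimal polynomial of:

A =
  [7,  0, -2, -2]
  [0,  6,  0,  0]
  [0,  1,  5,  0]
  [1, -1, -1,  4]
x^2 - 11*x + 30

The characteristic polynomial is χ_A(x) = (x - 6)^2*(x - 5)^2, so the eigenvalues are known. The minimal polynomial is
  m_A(x) = Π_λ (x − λ)^{k_λ}
where k_λ is the size of the *largest* Jordan block for λ (equivalently, the smallest k with (A − λI)^k v = 0 for every generalised eigenvector v of λ).

  λ = 5: largest Jordan block has size 1, contributing (x − 5)
  λ = 6: largest Jordan block has size 1, contributing (x − 6)

So m_A(x) = (x - 6)*(x - 5) = x^2 - 11*x + 30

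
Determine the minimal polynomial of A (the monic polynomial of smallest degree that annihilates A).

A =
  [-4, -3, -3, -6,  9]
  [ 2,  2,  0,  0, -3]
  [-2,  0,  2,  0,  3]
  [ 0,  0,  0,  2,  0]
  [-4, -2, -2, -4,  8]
x^2 - 4*x + 4

The characteristic polynomial is χ_A(x) = (x - 2)^5, so the eigenvalues are known. The minimal polynomial is
  m_A(x) = Π_λ (x − λ)^{k_λ}
where k_λ is the size of the *largest* Jordan block for λ (equivalently, the smallest k with (A − λI)^k v = 0 for every generalised eigenvector v of λ).

  λ = 2: largest Jordan block has size 2, contributing (x − 2)^2

So m_A(x) = (x - 2)^2 = x^2 - 4*x + 4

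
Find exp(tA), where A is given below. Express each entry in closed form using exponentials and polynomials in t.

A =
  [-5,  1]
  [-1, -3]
e^{tA} =
  [-t*exp(-4*t) + exp(-4*t), t*exp(-4*t)]
  [-t*exp(-4*t), t*exp(-4*t) + exp(-4*t)]

Strategy: write A = P · J · P⁻¹ where J is a Jordan canonical form, so e^{tA} = P · e^{tJ} · P⁻¹, and e^{tJ} can be computed block-by-block.

A has Jordan form
J =
  [-4,  1]
  [ 0, -4]
(up to reordering of blocks).

Per-block formulas:
  For a 2×2 Jordan block J_2(-4): exp(t · J_2(-4)) = e^(-4t)·(I + t·N), where N is the 2×2 nilpotent shift.

After assembling e^{tJ} and conjugating by P, we get:

e^{tA} =
  [-t*exp(-4*t) + exp(-4*t), t*exp(-4*t)]
  [-t*exp(-4*t), t*exp(-4*t) + exp(-4*t)]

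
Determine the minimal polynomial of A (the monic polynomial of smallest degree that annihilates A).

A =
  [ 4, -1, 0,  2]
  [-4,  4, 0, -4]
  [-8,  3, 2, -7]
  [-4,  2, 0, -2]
x^2 - 4*x + 4

The characteristic polynomial is χ_A(x) = (x - 2)^4, so the eigenvalues are known. The minimal polynomial is
  m_A(x) = Π_λ (x − λ)^{k_λ}
where k_λ is the size of the *largest* Jordan block for λ (equivalently, the smallest k with (A − λI)^k v = 0 for every generalised eigenvector v of λ).

  λ = 2: largest Jordan block has size 2, contributing (x − 2)^2

So m_A(x) = (x - 2)^2 = x^2 - 4*x + 4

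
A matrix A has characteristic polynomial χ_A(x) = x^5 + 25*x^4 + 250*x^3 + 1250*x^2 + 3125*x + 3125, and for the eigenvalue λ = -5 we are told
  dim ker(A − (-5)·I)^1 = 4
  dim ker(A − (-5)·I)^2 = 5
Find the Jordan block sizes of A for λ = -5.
Block sizes for λ = -5: [2, 1, 1, 1]

From the dimensions of kernels of powers, the number of Jordan blocks of size at least j is d_j − d_{j−1} where d_j = dim ker(N^j) (with d_0 = 0). Computing the differences gives [4, 1].
The number of blocks of size exactly k is (#blocks of size ≥ k) − (#blocks of size ≥ k + 1), so the partition is: 3 block(s) of size 1, 1 block(s) of size 2.
In nonincreasing order the block sizes are [2, 1, 1, 1].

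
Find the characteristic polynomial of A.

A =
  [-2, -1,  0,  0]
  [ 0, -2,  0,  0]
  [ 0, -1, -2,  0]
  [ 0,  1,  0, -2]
x^4 + 8*x^3 + 24*x^2 + 32*x + 16

Expanding det(x·I − A) (e.g. by cofactor expansion or by noting that A is similar to its Jordan form J, which has the same characteristic polynomial as A) gives
  χ_A(x) = x^4 + 8*x^3 + 24*x^2 + 32*x + 16
which factors as (x + 2)^4. The eigenvalues (with algebraic multiplicities) are λ = -2 with multiplicity 4.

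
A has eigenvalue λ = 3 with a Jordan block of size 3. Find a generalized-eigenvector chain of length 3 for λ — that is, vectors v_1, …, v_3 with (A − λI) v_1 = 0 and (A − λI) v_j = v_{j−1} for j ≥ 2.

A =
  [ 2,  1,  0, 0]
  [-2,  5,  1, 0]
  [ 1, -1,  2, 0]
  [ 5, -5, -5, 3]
A Jordan chain for λ = 3 of length 3:
v_1 = (-1, -1, 0, 0)ᵀ
v_2 = (-1, -2, 1, 5)ᵀ
v_3 = (1, 0, 0, 0)ᵀ

Let N = A − (3)·I. We want v_3 with N^3 v_3 = 0 but N^2 v_3 ≠ 0; then v_{j-1} := N · v_j for j = 3, …, 2.

Pick v_3 = (1, 0, 0, 0)ᵀ.
Then v_2 = N · v_3 = (-1, -2, 1, 5)ᵀ.
Then v_1 = N · v_2 = (-1, -1, 0, 0)ᵀ.

Sanity check: (A − (3)·I) v_1 = (0, 0, 0, 0)ᵀ = 0. ✓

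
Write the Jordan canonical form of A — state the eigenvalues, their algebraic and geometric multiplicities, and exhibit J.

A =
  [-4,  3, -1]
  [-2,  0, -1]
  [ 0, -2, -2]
J_3(-2)

The characteristic polynomial is
  det(x·I − A) = x^3 + 6*x^2 + 12*x + 8 = (x + 2)^3

Eigenvalues and multiplicities (the geometric multiplicity of λ is n − rank(A − λI), which equals the number of Jordan blocks for λ):
  λ = -2: algebraic multiplicity = 3, geometric multiplicity = 1

Determining the block sizes for each eigenvalue:
  λ = -2: one block (gm = 1), so the single block has size am = 3 → block sizes [3]

Assembling the blocks gives a Jordan form
J =
  [-2,  1,  0]
  [ 0, -2,  1]
  [ 0,  0, -2]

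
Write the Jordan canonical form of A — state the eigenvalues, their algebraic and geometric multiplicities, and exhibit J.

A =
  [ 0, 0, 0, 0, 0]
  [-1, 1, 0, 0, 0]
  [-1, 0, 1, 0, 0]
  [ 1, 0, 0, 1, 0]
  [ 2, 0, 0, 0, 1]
J_1(0) ⊕ J_1(1) ⊕ J_1(1) ⊕ J_1(1) ⊕ J_1(1)

The characteristic polynomial is
  det(x·I − A) = x^5 - 4*x^4 + 6*x^3 - 4*x^2 + x = x*(x - 1)^4

Eigenvalues and multiplicities (the geometric multiplicity of λ is n − rank(A − λI), which equals the number of Jordan blocks for λ):
  λ = 0: algebraic multiplicity = 1, geometric multiplicity = 1
  λ = 1: algebraic multiplicity = 4, geometric multiplicity = 4

Determining the block sizes for each eigenvalue:
  λ = 0: one block (gm = 1), so the single block has size am = 1 → block sizes [1]
  λ = 1: gm = am = 4, so every block has size 1 → block sizes [1, 1, 1, 1]

Assembling the blocks gives a Jordan form
J =
  [0, 0, 0, 0, 0]
  [0, 1, 0, 0, 0]
  [0, 0, 1, 0, 0]
  [0, 0, 0, 1, 0]
  [0, 0, 0, 0, 1]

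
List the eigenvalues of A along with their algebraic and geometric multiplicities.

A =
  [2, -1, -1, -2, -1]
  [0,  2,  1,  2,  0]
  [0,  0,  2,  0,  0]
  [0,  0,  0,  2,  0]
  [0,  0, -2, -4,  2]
λ = 2: alg = 5, geom = 3

Step 1 — factor the characteristic polynomial to read off the algebraic multiplicities:
  χ_A(x) = (x - 2)^5

Step 2 — compute geometric multiplicities via the rank-nullity identity g(λ) = n − rank(A − λI):
  rank(A − (2)·I) = 2, so dim ker(A − (2)·I) = n − 2 = 3

Summary:
  λ = 2: algebraic multiplicity = 5, geometric multiplicity = 3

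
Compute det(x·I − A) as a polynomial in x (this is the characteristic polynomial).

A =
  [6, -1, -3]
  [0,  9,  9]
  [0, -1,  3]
x^3 - 18*x^2 + 108*x - 216

Expanding det(x·I − A) (e.g. by cofactor expansion or by noting that A is similar to its Jordan form J, which has the same characteristic polynomial as A) gives
  χ_A(x) = x^3 - 18*x^2 + 108*x - 216
which factors as (x - 6)^3. The eigenvalues (with algebraic multiplicities) are λ = 6 with multiplicity 3.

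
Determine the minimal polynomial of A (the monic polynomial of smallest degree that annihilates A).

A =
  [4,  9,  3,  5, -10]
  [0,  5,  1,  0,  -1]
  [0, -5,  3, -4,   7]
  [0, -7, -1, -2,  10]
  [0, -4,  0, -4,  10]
x^3 - 12*x^2 + 48*x - 64

The characteristic polynomial is χ_A(x) = (x - 4)^5, so the eigenvalues are known. The minimal polynomial is
  m_A(x) = Π_λ (x − λ)^{k_λ}
where k_λ is the size of the *largest* Jordan block for λ (equivalently, the smallest k with (A − λI)^k v = 0 for every generalised eigenvector v of λ).

  λ = 4: largest Jordan block has size 3, contributing (x − 4)^3

So m_A(x) = (x - 4)^3 = x^3 - 12*x^2 + 48*x - 64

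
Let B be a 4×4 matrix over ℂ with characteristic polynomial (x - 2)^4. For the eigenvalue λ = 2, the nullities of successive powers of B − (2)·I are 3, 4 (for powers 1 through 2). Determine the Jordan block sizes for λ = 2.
Block sizes for λ = 2: [2, 1, 1]

From the dimensions of kernels of powers, the number of Jordan blocks of size at least j is d_j − d_{j−1} where d_j = dim ker(N^j) (with d_0 = 0). Computing the differences gives [3, 1].
The number of blocks of size exactly k is (#blocks of size ≥ k) − (#blocks of size ≥ k + 1), so the partition is: 2 block(s) of size 1, 1 block(s) of size 2.
In nonincreasing order the block sizes are [2, 1, 1].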